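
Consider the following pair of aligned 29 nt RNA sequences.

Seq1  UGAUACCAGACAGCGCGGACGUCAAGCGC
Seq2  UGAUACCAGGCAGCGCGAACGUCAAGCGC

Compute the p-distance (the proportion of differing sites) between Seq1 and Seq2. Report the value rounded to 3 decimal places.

The sequences differ at positions 10 (A/G), 18 (G/A).
There are 2 differences over 29 sites, so p = 2/29 = 0.069.

0.069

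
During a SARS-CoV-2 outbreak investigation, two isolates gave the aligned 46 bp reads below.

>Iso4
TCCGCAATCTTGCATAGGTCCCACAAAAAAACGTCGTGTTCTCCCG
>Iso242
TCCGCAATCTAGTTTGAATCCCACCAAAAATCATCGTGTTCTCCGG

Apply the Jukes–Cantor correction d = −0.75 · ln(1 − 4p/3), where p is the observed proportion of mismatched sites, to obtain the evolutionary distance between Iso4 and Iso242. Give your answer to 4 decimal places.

Mismatches occur at site 11 (T↔A), site 13 (C↔T), site 14 (A↔T), site 16 (A↔G), site 17 (G↔A), site 18 (G↔A), site 25 (A↔C), site 31 (A↔T), site 33 (G↔A), site 45 (C↔G).
p = 10/46 = 0.217391.
d = −0.75 · ln(1 − (4/3)·0.217391) = −0.75 · ln(0.710145) = −0.75 · (-0.342286) = 0.2567.

0.2567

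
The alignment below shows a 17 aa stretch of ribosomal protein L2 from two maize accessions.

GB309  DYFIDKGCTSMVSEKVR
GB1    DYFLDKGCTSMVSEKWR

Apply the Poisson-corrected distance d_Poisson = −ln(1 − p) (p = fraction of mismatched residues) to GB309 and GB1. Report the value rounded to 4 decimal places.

Differing sites — 4:I/L; 16:V/W.
p = 2/17 = 0.117647.
d = −ln(1 − 0.117647) = −ln(0.882353) = 0.1252.

0.1252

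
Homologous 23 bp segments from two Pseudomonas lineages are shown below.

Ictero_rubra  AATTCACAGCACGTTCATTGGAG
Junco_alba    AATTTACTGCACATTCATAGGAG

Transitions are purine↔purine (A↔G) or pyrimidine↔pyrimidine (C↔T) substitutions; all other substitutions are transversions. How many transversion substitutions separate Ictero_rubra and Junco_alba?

2

Differing sites — 5:C/T (Ti); 8:A/T (Tv); 13:G/A (Ti); 19:T/A (Tv).
Of the 4 differences, 2 transitions and 2 transversions, so the answer is 2.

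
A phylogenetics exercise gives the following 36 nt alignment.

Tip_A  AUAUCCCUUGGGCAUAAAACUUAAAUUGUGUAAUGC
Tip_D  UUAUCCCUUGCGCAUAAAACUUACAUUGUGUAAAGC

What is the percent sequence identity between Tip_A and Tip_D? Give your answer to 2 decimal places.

88.89%

Mismatches occur at site 1 (A/U), site 11 (G/C), site 24 (A/C), site 34 (U/A).
32 of the 36 sites match, so the percent identity is 32/36 × 100 = 88.89%.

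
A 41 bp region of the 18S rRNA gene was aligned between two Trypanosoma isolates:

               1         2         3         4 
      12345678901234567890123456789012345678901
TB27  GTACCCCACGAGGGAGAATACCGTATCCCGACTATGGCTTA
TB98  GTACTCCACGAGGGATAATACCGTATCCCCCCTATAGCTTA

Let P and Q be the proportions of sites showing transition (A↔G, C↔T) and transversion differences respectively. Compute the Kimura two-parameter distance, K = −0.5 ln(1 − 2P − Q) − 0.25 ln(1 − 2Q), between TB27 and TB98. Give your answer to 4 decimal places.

0.1332

Mismatches occur at site 5 (C→T, transition), site 16 (G→T, transversion), site 30 (G→C, transversion), site 31 (A→C, transversion), site 36 (G→A, transition).
Of the 5 differences, 2 transitions and 3 transversions over 41 sites: P = 2/41 = 0.048780, Q = 3/41 = 0.073171.
d = −0.5·ln(0.829269) − 0.25·ln(0.853658) = −0.5·(-0.187211) − 0.25·(-0.158225) = 0.1332.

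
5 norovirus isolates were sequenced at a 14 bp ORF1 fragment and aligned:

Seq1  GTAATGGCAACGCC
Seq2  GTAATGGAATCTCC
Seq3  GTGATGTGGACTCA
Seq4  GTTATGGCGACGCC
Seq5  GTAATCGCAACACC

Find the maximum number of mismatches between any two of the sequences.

Pairwise Hamming distances:
  Seq1 vs Seq2: 3
  Seq1 vs Seq3: 6
  Seq1 vs Seq4: 2
  Seq1 vs Seq5: 2
  Seq2 vs Seq3: 6
  Seq2 vs Seq4: 5
  Seq2 vs Seq5: 4
  Seq3 vs Seq4: 5
  Seq3 vs Seq5: 7
  Seq4 vs Seq5: 4
The largest is 7, between Seq3 and Seq5.

7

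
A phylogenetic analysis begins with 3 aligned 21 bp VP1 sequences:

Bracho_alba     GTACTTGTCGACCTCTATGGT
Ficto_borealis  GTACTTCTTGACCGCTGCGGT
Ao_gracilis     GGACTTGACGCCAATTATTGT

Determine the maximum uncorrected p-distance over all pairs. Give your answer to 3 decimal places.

Pairwise Hamming distances:
  Bracho_alba vs Ficto_borealis: 5
  Bracho_alba vs Ao_gracilis: 7
  Ficto_borealis vs Ao_gracilis: 11
The largest is 11 mismatches, between Ficto_borealis and Ao_gracilis; p = 11/21 = 0.524.

0.524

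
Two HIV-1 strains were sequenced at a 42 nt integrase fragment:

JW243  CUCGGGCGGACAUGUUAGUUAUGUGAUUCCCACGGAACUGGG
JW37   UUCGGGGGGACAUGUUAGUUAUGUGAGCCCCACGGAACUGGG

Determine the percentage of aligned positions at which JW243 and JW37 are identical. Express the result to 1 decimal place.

90.5%

The sequences differ at positions 1 (C/U), 7 (C/G), 27 (U/G), 28 (U/C).
38 of the 42 sites match, so the percent identity is 38/42 × 100 = 90.5%.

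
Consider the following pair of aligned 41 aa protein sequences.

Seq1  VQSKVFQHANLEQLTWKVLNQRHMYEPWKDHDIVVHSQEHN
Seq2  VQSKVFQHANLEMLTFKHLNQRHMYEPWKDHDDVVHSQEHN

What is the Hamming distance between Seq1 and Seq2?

4

The sequences differ at positions 13 (Q/M), 16 (W/F), 18 (V/H), 33 (I/D).
That gives 4 mismatches out of 41 aligned sites, so the Hamming distance is 4.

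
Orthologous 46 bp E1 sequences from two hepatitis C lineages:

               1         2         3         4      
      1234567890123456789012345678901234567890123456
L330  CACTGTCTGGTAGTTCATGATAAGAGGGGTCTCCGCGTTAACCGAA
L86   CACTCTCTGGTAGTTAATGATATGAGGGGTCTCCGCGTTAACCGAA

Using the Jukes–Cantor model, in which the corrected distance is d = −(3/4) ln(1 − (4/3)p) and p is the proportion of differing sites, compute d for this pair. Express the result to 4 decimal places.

0.0682

Mismatches occur at site 5 (G→C), site 16 (C→A), site 23 (A→T).
p = 3/46 = 0.065217.
d = −0.75 · ln(1 − (4/3)·0.065217) = −0.75 · ln(0.913044) = −0.75 · (-0.090971) = 0.0682.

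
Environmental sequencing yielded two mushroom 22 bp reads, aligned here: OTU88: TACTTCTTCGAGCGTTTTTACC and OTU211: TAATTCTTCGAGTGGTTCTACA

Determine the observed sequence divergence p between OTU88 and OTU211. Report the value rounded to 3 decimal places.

Mismatches occur at site 3 (C→A), site 13 (C→T), site 15 (T→G), site 18 (T→C), site 22 (C→A).
There are 5 differences over 22 sites, so p = 5/22 = 0.227.

0.227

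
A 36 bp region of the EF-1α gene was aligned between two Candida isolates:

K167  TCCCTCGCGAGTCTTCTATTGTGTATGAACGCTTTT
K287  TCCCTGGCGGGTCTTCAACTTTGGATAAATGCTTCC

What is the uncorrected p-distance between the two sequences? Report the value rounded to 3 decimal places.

Differing sites — 6:C/G; 10:A/G; 17:T/A; 19:T/C; 21:G/T; 24:T/G; 27:G/A; 30:C/T; 35:T/C; 36:T/C.
There are 10 differences over 36 sites, so p = 10/36 = 0.278.

0.278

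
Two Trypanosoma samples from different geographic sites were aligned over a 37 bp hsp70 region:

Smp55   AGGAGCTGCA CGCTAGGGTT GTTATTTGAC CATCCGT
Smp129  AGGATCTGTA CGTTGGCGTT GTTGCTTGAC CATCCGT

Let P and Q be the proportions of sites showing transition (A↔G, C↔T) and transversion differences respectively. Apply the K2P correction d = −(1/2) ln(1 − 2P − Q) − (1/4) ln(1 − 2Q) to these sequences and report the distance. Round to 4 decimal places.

Differing sites — 5:G/T (Tv); 9:C/T (Ti); 13:C/T (Ti); 15:A/G (Ti); 17:G/C (Tv); 24:A/G (Ti); 25:T/C (Ti).
Of the 7 differences, 5 transitions and 2 transversions over 37 sites: P = 5/37 = 0.135135, Q = 2/37 = 0.054054.
d = −0.5·ln(0.675676) − 0.25·ln(0.891892) = −0.5·(-0.392042) − 0.25·(-0.114410) = 0.2246.

0.2246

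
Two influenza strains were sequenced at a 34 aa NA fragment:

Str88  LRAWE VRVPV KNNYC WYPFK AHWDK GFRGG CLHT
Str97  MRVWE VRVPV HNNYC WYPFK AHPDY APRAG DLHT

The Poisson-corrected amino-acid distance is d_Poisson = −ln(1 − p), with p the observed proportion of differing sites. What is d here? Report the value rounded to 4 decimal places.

0.3075

Differing sites — 1:L/M; 3:A/V; 11:K/H; 23:W/P; 25:K/Y; 26:G/A; 27:F/P; 29:G/A; 31:C/D.
p = 9/34 = 0.264706.
d = −ln(1 − 0.264706) = −ln(0.735294) = 0.3075.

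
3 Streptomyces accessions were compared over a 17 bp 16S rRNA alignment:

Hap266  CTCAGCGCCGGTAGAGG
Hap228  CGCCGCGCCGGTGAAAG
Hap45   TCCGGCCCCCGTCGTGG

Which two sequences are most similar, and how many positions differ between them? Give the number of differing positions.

5

Pairwise Hamming distances:
  Hap266 vs Hap228: 5
  Hap266 vs Hap45: 7
  Hap228 vs Hap45: 9
The smallest is 5, between Hap266 and Hap228.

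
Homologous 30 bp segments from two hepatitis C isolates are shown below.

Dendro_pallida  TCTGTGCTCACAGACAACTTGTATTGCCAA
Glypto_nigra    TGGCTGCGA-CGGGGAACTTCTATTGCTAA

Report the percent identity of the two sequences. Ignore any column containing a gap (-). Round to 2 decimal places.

65.52%

Excluding the 1 gap column leaves 29 comparable sites.
Mismatches occur at site 2 (C↔G), site 3 (T↔G), site 4 (G↔C), site 8 (T↔G), site 9 (C↔A), site 12 (A↔G), site 14 (A↔G), site 15 (C↔G), site 21 (G↔C), site 28 (C↔T).
19 of the 29 comparable sites match, so the percent identity is 19/29 × 100 = 65.52%.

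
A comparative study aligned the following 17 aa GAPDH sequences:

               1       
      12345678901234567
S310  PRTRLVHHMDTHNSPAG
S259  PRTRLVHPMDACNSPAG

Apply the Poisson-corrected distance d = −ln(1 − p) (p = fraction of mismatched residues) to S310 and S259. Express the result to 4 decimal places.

Mismatches occur at site 8 (H↔P), site 11 (T↔A), site 12 (H↔C).
p = 3/17 = 0.176471.
d = −ln(1 − 0.176471) = −ln(0.823529) = 0.1942.

0.1942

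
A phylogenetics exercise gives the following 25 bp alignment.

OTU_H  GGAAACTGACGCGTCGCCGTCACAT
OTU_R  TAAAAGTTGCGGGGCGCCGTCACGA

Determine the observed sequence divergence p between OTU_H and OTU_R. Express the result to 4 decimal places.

Differing sites — 1:G/T; 2:G/A; 6:C/G; 8:G/T; 9:A/G; 12:C/G; 14:T/G; 24:A/G; 25:T/A.
There are 9 differences over 25 sites, so p = 9/25 = 0.3600.

0.3600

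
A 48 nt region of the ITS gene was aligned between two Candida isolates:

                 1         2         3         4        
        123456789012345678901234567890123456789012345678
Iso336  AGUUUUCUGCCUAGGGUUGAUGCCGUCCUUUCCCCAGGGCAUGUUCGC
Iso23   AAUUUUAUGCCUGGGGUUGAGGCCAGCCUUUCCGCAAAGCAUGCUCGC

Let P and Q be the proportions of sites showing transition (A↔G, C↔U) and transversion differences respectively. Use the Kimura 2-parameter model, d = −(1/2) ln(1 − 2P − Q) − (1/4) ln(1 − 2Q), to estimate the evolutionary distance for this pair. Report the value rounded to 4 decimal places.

0.2483

Mismatches occur at site 2 (G/A, transition), site 7 (C/A, transversion), site 13 (A/G, transition), site 21 (U/G, transversion), site 25 (G/A, transition), site 26 (U/G, transversion), site 34 (C/G, transversion), site 37 (G/A, transition), site 38 (G/A, transition), site 44 (U/C, transition).
Of the 10 differences, 6 transitions and 4 transversions over 48 sites: P = 6/48 = 0.125000, Q = 4/48 = 0.083333.
d = −0.5·ln(0.666667) − 0.25·ln(0.833334) = −0.5·(-0.405465) − 0.25·(-0.182321) = 0.2483.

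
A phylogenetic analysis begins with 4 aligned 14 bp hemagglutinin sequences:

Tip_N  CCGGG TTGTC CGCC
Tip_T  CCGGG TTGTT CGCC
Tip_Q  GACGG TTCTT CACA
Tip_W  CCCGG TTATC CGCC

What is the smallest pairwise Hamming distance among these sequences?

1

Pairwise Hamming distances:
  Tip_N vs Tip_T: 1
  Tip_N vs Tip_Q: 7
  Tip_N vs Tip_W: 2
  Tip_T vs Tip_Q: 6
  Tip_T vs Tip_W: 3
  Tip_Q vs Tip_W: 6
The smallest is 1, between Tip_N and Tip_T.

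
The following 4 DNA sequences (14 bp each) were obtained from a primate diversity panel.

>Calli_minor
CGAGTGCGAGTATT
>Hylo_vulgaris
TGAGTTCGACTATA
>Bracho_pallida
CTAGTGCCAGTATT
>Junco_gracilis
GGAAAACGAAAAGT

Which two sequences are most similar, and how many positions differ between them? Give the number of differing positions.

Pairwise Hamming distances:
  Calli_minor vs Hylo_vulgaris: 4
  Calli_minor vs Bracho_pallida: 2
  Calli_minor vs Junco_gracilis: 7
  Hylo_vulgaris vs Bracho_pallida: 6
  Hylo_vulgaris vs Junco_gracilis: 8
  Bracho_pallida vs Junco_gracilis: 9
The smallest is 2, between Calli_minor and Bracho_pallida.

2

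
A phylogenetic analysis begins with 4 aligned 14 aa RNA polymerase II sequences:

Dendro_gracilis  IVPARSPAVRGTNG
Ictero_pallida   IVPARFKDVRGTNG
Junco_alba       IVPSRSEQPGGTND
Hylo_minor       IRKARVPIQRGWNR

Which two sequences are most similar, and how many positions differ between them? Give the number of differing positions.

Pairwise Hamming distances:
  Dendro_gracilis vs Ictero_pallida: 3
  Dendro_gracilis vs Junco_alba: 6
  Dendro_gracilis vs Hylo_minor: 7
  Ictero_pallida vs Junco_alba: 7
  Ictero_pallida vs Hylo_minor: 8
  Junco_alba vs Hylo_minor: 10
The smallest is 3, between Dendro_gracilis and Ictero_pallida.

3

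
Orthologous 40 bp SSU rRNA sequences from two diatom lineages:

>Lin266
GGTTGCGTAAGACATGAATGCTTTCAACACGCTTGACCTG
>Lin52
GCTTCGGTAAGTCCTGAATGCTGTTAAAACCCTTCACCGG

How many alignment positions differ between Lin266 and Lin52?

Mismatches occur at site 2 (G→C), site 5 (G→C), site 6 (C→G), site 12 (A→T), site 14 (A→C), site 23 (T→G), site 25 (C→T), site 28 (C→A), site 31 (G→C), site 35 (G→C), site 39 (T→G).
That gives 11 mismatches out of 40 aligned sites, so the Hamming distance is 11.

11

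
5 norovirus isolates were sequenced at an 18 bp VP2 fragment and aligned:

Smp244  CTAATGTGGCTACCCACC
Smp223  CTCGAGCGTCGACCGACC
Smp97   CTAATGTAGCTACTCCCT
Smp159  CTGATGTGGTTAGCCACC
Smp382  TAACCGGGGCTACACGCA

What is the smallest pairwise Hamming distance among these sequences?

3

Pairwise Hamming distances:
  Smp244 vs Smp223: 7
  Smp244 vs Smp97: 4
  Smp244 vs Smp159: 3
  Smp244 vs Smp382: 8
  Smp223 vs Smp97: 11
  Smp223 vs Smp159: 9
  Smp223 vs Smp382: 12
  Smp97 vs Smp159: 7
  Smp97 vs Smp382: 9
  Smp159 vs Smp382: 11
The smallest is 3, between Smp244 and Smp159.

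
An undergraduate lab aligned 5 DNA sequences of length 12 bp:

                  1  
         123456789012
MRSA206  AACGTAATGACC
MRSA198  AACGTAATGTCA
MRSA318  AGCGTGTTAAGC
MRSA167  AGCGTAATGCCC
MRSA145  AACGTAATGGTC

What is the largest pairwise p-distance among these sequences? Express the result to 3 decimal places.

Pairwise Hamming distances:
  MRSA206 vs MRSA198: 2
  MRSA206 vs MRSA318: 5
  MRSA206 vs MRSA167: 2
  MRSA206 vs MRSA145: 2
  MRSA198 vs MRSA318: 7
  MRSA198 vs MRSA167: 3
  MRSA198 vs MRSA145: 3
  MRSA318 vs MRSA167: 5
  MRSA318 vs MRSA145: 6
  MRSA167 vs MRSA145: 3
The largest is 7 mismatches, between MRSA198 and MRSA318; p = 7/12 = 0.583.

0.583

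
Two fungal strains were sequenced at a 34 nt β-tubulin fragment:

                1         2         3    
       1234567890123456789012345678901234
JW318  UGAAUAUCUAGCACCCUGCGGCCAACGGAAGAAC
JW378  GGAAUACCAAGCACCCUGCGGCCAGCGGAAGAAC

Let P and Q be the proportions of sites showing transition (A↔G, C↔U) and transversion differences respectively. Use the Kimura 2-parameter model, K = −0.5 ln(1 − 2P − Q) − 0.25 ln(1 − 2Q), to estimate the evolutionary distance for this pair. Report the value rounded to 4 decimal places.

0.1284

Differing sites — 1:U/G (Tv); 7:U/C (Ti); 9:U/A (Tv); 25:A/G (Ti).
Of the 4 differences, 2 transitions and 2 transversions over 34 sites: P = 2/34 = 0.058824, Q = 2/34 = 0.058824.
d = −0.5·ln(0.823528) − 0.25·ln(0.882352) = −0.5·(-0.194158) − 0.25·(-0.125164) = 0.1284.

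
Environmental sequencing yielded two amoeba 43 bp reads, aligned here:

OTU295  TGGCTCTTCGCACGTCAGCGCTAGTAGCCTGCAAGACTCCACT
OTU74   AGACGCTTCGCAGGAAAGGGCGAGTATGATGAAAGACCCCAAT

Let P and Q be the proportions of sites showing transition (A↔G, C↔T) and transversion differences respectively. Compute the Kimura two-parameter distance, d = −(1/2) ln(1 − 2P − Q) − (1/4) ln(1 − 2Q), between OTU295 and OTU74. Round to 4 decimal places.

The sequences differ at positions 1 (T/A, transversion), 3 (G/A, transition), 5 (T/G, transversion), 13 (C/G, transversion), 15 (T/A, transversion), 16 (C/A, transversion), 19 (C/G, transversion), 22 (T/G, transversion), 27 (G/T, transversion), 28 (C/G, transversion), 29 (C/A, transversion), 32 (C/A, transversion), 38 (T/C, transition), 42 (C/A, transversion).
Of the 14 differences, 2 transitions and 12 transversions over 43 sites: P = 2/43 = 0.046512, Q = 12/43 = 0.279070.
d = −0.5·ln(0.627906) − 0.25·ln(0.441860) = −0.5·(-0.465365) − 0.25·(-0.816762) = 0.4369.

0.4369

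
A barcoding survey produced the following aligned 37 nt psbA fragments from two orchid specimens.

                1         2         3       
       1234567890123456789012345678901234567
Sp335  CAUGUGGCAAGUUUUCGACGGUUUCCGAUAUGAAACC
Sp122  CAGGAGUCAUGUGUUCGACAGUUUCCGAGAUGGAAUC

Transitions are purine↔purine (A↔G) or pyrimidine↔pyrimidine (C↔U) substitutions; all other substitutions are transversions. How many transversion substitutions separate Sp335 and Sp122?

6

Mismatches occur at site 3 (U/G, transversion), site 5 (U/A, transversion), site 7 (G/U, transversion), site 10 (A/U, transversion), site 13 (U/G, transversion), site 20 (G/A, transition), site 29 (U/G, transversion), site 33 (A/G, transition), site 36 (C/U, transition).
Of the 9 differences, 3 transitions and 6 transversions, so the answer is 6.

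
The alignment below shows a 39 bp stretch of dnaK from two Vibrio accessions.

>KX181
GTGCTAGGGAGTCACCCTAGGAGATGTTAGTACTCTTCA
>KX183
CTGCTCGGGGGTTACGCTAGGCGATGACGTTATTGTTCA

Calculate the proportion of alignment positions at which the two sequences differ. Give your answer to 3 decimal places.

0.308

Differing sites — 1:G/C; 6:A/C; 10:A/G; 13:C/T; 16:C/G; 22:A/C; 27:T/A; 28:T/C; 29:A/G; 30:G/T; 33:C/T; 35:C/G.
There are 12 differences over 39 sites, so p = 12/39 = 0.308.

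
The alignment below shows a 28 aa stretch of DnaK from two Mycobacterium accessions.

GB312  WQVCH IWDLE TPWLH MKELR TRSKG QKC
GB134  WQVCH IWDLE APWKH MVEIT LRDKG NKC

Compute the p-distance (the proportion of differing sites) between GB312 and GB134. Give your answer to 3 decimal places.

0.286

Differing sites — 11:T/A; 14:L/K; 17:K/V; 19:L/I; 20:R/T; 21:T/L; 23:S/D; 26:Q/N.
There are 8 differences over 28 sites, so p = 8/28 = 0.286.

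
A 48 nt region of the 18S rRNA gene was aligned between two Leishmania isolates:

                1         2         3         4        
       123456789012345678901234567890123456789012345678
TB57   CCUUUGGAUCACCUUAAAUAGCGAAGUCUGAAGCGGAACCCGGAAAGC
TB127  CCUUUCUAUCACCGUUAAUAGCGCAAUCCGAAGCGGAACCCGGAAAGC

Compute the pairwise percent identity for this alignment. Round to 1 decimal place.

Differing sites — 6:G/C; 7:G/U; 14:U/G; 16:A/U; 24:A/C; 26:G/A; 29:U/C.
41 of the 48 sites match, so the percent identity is 41/48 × 100 = 85.4%.

85.4%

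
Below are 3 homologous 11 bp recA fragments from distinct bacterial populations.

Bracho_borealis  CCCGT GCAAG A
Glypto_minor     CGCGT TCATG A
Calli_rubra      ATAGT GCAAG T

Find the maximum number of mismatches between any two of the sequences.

Pairwise Hamming distances:
  Bracho_borealis vs Glypto_minor: 3
  Bracho_borealis vs Calli_rubra: 4
  Glypto_minor vs Calli_rubra: 6
The largest is 6, between Glypto_minor and Calli_rubra.

6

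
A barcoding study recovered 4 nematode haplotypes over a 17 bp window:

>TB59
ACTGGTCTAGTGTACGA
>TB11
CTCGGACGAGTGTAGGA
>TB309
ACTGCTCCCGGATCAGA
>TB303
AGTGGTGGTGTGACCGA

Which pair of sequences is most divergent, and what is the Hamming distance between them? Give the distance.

11

Pairwise Hamming distances:
  TB59 vs TB11: 6
  TB59 vs TB309: 7
  TB59 vs TB303: 6
  TB11 vs TB309: 11
  TB11 vs TB303: 9
  TB309 vs TB303: 9
The largest is 11, between TB11 and TB309.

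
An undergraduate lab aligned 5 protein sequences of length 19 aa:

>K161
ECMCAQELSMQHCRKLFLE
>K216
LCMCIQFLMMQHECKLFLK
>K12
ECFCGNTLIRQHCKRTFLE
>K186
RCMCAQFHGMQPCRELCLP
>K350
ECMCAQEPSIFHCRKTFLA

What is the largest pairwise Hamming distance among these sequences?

14

Pairwise Hamming distances:
  K161 vs K216: 7
  K161 vs K12: 9
  K161 vs K186: 8
  K161 vs K350: 5
  K216 vs K12: 12
  K216 vs K186: 10
  K216 vs K350: 11
  K12 vs K186: 14
  K12 vs K350: 11
  K186 vs K350: 11
The largest is 14, between K12 and K186.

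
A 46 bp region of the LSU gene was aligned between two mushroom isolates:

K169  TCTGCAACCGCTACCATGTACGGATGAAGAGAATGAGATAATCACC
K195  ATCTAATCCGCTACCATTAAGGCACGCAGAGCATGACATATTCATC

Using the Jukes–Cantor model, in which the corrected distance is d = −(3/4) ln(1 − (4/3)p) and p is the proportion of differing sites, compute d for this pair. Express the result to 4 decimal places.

0.4674

Differing sites — 1:T/A; 2:C/T; 3:T/C; 4:G/T; 5:C/A; 7:A/T; 18:G/T; 19:T/A; 21:C/G; 23:G/C; 25:T/C; 27:A/C; 32:A/C; 37:G/C; 41:A/T; 45:C/T.
p = 16/46 = 0.347826.
d = −0.75 · ln(1 − (4/3)·0.347826) = −0.75 · ln(0.536232) = −0.75 · (-0.623188) = 0.4674.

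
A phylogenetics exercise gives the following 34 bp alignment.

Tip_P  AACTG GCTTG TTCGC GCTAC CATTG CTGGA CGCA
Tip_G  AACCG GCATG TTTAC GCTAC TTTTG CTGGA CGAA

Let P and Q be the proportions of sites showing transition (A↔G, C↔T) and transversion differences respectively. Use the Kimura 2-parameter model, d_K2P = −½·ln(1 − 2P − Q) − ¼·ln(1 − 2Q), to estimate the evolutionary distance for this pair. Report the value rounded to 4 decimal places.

0.2440

The sequences differ at positions 4 (T/C, transition), 8 (T/A, transversion), 13 (C/T, transition), 14 (G/A, transition), 21 (C/T, transition), 22 (A/T, transversion), 33 (C/A, transversion).
Of the 7 differences, 4 transitions and 3 transversions over 34 sites: P = 4/34 = 0.117647, Q = 3/34 = 0.088235.
d = −0.5·ln(0.676471) − 0.25·ln(0.823530) = −0.5·(-0.390866) − 0.25·(-0.194155) = 0.2440.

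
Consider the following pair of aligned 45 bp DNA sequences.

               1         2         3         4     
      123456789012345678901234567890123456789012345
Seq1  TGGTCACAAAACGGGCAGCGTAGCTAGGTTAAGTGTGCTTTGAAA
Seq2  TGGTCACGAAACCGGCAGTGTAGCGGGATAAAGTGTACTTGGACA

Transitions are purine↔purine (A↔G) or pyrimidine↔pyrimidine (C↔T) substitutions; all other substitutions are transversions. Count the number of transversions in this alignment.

5

The sequences differ at positions 8 (A/G, transition), 13 (G/C, transversion), 19 (C/T, transition), 25 (T/G, transversion), 26 (A/G, transition), 28 (G/A, transition), 30 (T/A, transversion), 37 (G/A, transition), 41 (T/G, transversion), 44 (A/C, transversion).
Of the 10 differences, 5 transitions and 5 transversions, so the answer is 5.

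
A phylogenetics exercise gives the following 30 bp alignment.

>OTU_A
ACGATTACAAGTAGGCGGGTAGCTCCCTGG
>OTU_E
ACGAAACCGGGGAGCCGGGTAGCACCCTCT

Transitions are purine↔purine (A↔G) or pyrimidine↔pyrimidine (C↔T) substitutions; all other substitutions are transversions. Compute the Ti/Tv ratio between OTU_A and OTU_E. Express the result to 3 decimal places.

0.250

Mismatches occur at site 5 (T→A, transversion), site 6 (T→A, transversion), site 7 (A→C, transversion), site 9 (A→G, transition), site 10 (A→G, transition), site 12 (T→G, transversion), site 15 (G→C, transversion), site 24 (T→A, transversion), site 29 (G→C, transversion), site 30 (G→T, transversion).
Of the 10 differences, 2 transitions and 8 transversions, so Ti/Tv = 2/8 = 0.250.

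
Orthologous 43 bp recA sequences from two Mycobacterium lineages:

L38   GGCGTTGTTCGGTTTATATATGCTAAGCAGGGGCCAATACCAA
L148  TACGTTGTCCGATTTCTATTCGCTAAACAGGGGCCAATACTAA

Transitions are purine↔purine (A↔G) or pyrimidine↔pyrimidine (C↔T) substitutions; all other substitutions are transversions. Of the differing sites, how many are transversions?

3

Mismatches occur at site 1 (G/T, transversion), site 2 (G/A, transition), site 9 (T/C, transition), site 12 (G/A, transition), site 16 (A/C, transversion), site 20 (A/T, transversion), site 21 (T/C, transition), site 27 (G/A, transition), site 41 (C/T, transition).
Of the 9 differences, 6 transitions and 3 transversions, so the answer is 3.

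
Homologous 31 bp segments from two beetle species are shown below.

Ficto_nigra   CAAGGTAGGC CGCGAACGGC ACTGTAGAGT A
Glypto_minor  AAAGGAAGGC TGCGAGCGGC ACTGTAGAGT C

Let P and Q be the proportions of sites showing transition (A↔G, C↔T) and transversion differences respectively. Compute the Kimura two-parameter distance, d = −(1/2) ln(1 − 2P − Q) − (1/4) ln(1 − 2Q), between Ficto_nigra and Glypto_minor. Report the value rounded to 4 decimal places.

0.1817

The sequences differ at positions 1 (C/A, transversion), 6 (T/A, transversion), 11 (C/T, transition), 16 (A/G, transition), 31 (A/C, transversion).
Of the 5 differences, 2 transitions and 3 transversions over 31 sites: P = 2/31 = 0.064516, Q = 3/31 = 0.096774.
d = −0.5·ln(0.774194) − 0.25·ln(0.806452) = −0.5·(-0.255933) − 0.25·(-0.215111) = 0.1817.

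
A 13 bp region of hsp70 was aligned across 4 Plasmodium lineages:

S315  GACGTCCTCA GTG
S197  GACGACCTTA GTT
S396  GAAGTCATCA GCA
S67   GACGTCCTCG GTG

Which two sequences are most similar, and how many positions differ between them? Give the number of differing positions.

Pairwise Hamming distances:
  S315 vs S197: 3
  S315 vs S396: 4
  S315 vs S67: 1
  S197 vs S396: 6
  S197 vs S67: 4
  S396 vs S67: 5
The smallest is 1, between S315 and S67.

1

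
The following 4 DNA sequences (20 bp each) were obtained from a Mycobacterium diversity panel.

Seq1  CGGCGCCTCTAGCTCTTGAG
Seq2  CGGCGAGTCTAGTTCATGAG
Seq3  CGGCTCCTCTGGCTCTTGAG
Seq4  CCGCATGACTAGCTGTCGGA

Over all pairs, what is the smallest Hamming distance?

Pairwise Hamming distances:
  Seq1 vs Seq2: 4
  Seq1 vs Seq3: 2
  Seq1 vs Seq4: 9
  Seq2 vs Seq3: 6
  Seq2 vs Seq4: 10
  Seq3 vs Seq4: 10
The smallest is 2, between Seq1 and Seq3.

2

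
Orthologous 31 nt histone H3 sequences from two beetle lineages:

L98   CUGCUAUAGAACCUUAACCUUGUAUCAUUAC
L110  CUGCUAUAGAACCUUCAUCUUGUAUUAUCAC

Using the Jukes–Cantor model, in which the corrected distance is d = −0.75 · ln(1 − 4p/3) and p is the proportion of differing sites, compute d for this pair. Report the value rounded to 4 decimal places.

Mismatches occur at site 16 (A/C), site 18 (C/U), site 26 (C/U), site 29 (U/C).
p = 4/31 = 0.129032.
d = −0.75 · ln(1 − (4/3)·0.129032) = −0.75 · ln(0.827957) = −0.75 · (-0.188794) = 0.1416.

0.1416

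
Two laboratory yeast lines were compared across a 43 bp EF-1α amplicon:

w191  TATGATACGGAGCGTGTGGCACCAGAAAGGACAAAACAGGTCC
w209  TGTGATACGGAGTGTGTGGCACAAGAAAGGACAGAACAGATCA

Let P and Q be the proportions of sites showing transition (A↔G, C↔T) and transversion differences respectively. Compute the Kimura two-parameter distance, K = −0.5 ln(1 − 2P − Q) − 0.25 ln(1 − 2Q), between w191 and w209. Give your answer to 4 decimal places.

Differing sites — 2:A/G (Ti); 13:C/T (Ti); 23:C/A (Tv); 34:A/G (Ti); 40:G/A (Ti); 43:C/A (Tv).
Of the 6 differences, 4 transitions and 2 transversions over 43 sites: P = 4/43 = 0.093023, Q = 2/43 = 0.046512.
d = −0.5·ln(0.767442) − 0.25·ln(0.906976) = −0.5·(-0.264692) − 0.25·(-0.097639) = 0.1568.

0.1568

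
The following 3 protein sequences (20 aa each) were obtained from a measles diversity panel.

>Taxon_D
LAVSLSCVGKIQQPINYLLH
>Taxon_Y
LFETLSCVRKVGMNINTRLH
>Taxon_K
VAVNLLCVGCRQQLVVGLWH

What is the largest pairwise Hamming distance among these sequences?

Pairwise Hamming distances:
  Taxon_D vs Taxon_Y: 10
  Taxon_D vs Taxon_K: 10
  Taxon_Y vs Taxon_K: 16
The largest is 16, between Taxon_Y and Taxon_K.

16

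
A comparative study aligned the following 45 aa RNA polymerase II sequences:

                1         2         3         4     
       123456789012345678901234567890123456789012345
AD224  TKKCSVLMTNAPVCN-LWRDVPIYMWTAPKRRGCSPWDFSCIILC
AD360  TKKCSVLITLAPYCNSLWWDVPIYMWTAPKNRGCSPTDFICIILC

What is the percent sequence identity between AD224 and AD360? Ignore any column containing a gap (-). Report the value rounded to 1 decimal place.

84.1%

Excluding the 1 gap column leaves 44 comparable sites.
Differing sites — 8:M/I; 10:N/L; 13:V/Y; 19:R/W; 31:R/N; 37:W/T; 40:S/I.
37 of the 44 comparable sites match, so the percent identity is 37/44 × 100 = 84.1%.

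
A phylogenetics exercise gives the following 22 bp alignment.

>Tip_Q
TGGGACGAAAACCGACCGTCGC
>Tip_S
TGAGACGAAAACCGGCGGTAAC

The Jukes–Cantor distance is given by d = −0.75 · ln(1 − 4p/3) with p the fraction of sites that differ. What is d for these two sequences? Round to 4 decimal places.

Differing sites — 3:G/A; 15:A/G; 17:C/G; 20:C/A; 21:G/A.
p = 5/22 = 0.227273.
d = −0.75 · ln(1 − (4/3)·0.227273) = −0.75 · ln(0.696969) = −0.75 · (-0.361014) = 0.2708.

0.2708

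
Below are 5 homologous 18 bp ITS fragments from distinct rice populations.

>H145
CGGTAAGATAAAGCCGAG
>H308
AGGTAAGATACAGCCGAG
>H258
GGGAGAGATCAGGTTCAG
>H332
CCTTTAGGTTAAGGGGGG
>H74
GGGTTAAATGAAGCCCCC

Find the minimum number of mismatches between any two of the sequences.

2

Pairwise Hamming distances:
  H145 vs H308: 2
  H145 vs H258: 8
  H145 vs H332: 8
  H145 vs H74: 7
  H308 vs H258: 9
  H308 vs H332: 10
  H308 vs H74: 8
  H258 vs H332: 12
  H258 vs H74: 9
  H332 vs H74: 11
The smallest is 2, between H145 and H308.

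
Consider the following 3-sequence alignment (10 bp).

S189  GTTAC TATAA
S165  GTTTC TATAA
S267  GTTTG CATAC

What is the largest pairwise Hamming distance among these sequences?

4

Pairwise Hamming distances:
  S189 vs S165: 1
  S189 vs S267: 4
  S165 vs S267: 3
The largest is 4, between S189 and S267.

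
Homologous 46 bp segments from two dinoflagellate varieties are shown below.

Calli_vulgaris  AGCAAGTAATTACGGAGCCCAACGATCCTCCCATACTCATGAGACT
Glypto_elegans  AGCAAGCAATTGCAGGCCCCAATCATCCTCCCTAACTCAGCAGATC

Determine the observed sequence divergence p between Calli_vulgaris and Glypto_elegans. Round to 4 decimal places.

0.2826

Differing sites — 7:T/C; 12:A/G; 14:G/A; 16:A/G; 17:G/C; 23:C/T; 24:G/C; 33:A/T; 34:T/A; 40:T/G; 41:G/C; 45:C/T; 46:T/C.
There are 13 differences over 46 sites, so p = 13/46 = 0.2826.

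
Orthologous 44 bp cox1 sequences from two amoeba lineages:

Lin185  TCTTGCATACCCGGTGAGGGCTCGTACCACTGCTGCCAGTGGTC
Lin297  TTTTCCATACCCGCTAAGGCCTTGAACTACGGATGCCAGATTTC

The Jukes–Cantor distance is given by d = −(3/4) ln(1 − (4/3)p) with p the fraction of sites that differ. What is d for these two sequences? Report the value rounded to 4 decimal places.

0.3756

The sequences differ at positions 2 (C/T), 5 (G/C), 14 (G/C), 16 (G/A), 20 (G/C), 23 (C/T), 25 (T/A), 28 (C/T), 31 (T/G), 33 (C/A), 40 (T/A), 41 (G/T), 42 (G/T).
p = 13/44 = 0.295455.
d = −0.75 · ln(1 − (4/3)·0.295455) = −0.75 · ln(0.606060) = −0.75 · (-0.500776) = 0.3756.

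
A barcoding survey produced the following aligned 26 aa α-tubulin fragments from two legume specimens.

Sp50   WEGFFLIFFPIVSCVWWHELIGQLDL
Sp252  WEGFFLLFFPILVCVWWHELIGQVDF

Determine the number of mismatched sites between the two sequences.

5

The sequences differ at positions 7 (I/L), 12 (V/L), 13 (S/V), 24 (L/V), 26 (L/F).
That gives 5 mismatches out of 26 aligned sites, so the Hamming distance is 5.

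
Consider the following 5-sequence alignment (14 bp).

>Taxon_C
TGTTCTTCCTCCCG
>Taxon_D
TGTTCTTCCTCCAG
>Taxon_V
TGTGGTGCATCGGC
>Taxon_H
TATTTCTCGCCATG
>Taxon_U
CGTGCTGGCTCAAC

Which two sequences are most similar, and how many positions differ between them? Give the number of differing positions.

Pairwise Hamming distances:
  Taxon_C vs Taxon_D: 1
  Taxon_C vs Taxon_V: 7
  Taxon_C vs Taxon_H: 7
  Taxon_C vs Taxon_U: 7
  Taxon_D vs Taxon_V: 7
  Taxon_D vs Taxon_H: 7
  Taxon_D vs Taxon_U: 6
  Taxon_V vs Taxon_H: 10
  Taxon_V vs Taxon_U: 6
  Taxon_H vs Taxon_U: 11
The smallest is 1, between Taxon_C and Taxon_D.

1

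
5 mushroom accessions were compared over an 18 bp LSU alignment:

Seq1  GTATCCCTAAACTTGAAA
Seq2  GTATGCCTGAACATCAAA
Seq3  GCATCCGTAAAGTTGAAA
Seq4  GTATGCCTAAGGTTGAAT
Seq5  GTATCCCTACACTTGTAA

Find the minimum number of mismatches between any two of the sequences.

2

Pairwise Hamming distances:
  Seq1 vs Seq2: 4
  Seq1 vs Seq3: 3
  Seq1 vs Seq4: 4
  Seq1 vs Seq5: 2
  Seq2 vs Seq3: 7
  Seq2 vs Seq4: 6
  Seq2 vs Seq5: 6
  Seq3 vs Seq4: 5
  Seq3 vs Seq5: 5
  Seq4 vs Seq5: 6
The smallest is 2, between Seq1 and Seq5.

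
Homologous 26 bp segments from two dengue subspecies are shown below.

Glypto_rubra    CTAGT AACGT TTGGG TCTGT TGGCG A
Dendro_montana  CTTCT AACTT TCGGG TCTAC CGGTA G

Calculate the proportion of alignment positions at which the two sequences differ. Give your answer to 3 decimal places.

0.385

Mismatches occur at site 3 (A/T), site 4 (G/C), site 9 (G/T), site 12 (T/C), site 19 (G/A), site 20 (T/C), site 21 (T/C), site 24 (C/T), site 25 (G/A), site 26 (A/G).
There are 10 differences over 26 sites, so p = 10/26 = 0.385.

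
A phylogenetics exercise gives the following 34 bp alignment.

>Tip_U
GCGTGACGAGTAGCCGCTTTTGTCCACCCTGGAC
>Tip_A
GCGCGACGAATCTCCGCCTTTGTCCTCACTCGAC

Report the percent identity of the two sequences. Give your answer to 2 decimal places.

76.47%

Differing sites — 4:T/C; 10:G/A; 12:A/C; 13:G/T; 18:T/C; 26:A/T; 28:C/A; 31:G/C.
26 of the 34 sites match, so the percent identity is 26/34 × 100 = 76.47%.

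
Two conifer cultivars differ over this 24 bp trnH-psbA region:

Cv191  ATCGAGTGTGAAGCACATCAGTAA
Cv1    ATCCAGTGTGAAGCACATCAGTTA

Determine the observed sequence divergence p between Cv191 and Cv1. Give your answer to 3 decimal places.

0.083

The sequences differ at positions 4 (G/C), 23 (A/T).
There are 2 differences over 24 sites, so p = 2/24 = 0.083.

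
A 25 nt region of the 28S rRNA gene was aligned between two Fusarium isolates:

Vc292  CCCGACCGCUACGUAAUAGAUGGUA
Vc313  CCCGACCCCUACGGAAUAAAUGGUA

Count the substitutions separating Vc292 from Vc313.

3

The sequences differ at positions 8 (G/C), 14 (U/G), 19 (G/A).
That gives 3 mismatches out of 25 aligned sites, so the Hamming distance is 3.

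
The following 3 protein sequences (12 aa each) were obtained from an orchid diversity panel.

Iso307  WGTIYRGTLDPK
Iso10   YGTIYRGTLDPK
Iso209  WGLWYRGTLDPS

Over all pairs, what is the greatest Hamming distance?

4

Pairwise Hamming distances:
  Iso307 vs Iso10: 1
  Iso307 vs Iso209: 3
  Iso10 vs Iso209: 4
The largest is 4, between Iso10 and Iso209.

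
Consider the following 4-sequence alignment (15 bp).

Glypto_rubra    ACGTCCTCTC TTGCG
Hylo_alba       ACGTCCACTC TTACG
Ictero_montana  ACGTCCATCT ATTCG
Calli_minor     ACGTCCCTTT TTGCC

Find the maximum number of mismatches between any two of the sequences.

Pairwise Hamming distances:
  Glypto_rubra vs Hylo_alba: 2
  Glypto_rubra vs Ictero_montana: 6
  Glypto_rubra vs Calli_minor: 4
  Hylo_alba vs Ictero_montana: 5
  Hylo_alba vs Calli_minor: 5
  Ictero_montana vs Calli_minor: 5
The largest is 6, between Glypto_rubra and Ictero_montana.

6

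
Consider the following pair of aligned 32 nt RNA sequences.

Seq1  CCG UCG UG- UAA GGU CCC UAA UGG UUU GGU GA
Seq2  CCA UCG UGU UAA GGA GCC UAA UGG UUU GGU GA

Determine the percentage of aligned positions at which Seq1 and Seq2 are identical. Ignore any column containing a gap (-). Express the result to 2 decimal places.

90.32%

Excluding the 1 gap column leaves 31 comparable sites.
Differing sites — 3:G/A; 15:U/A; 16:C/G.
28 of the 31 comparable sites match, so the percent identity is 28/31 × 100 = 90.32%.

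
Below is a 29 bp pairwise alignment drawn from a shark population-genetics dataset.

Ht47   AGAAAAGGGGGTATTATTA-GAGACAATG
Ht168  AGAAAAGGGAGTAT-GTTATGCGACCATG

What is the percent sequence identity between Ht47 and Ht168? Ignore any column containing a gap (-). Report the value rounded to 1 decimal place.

85.2%

Excluding the 2 gap columns leaves 27 comparable sites.
Differing sites — 10:G/A; 16:A/G; 22:A/C; 26:A/C.
23 of the 27 comparable sites match, so the percent identity is 23/27 × 100 = 85.2%.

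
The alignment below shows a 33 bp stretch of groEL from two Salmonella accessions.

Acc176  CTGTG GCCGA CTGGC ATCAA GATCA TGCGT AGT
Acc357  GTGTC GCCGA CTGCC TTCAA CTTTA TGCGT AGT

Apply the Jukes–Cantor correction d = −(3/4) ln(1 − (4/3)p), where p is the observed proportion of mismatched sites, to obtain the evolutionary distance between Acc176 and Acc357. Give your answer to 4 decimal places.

Differing sites — 1:C/G; 5:G/C; 14:G/C; 16:A/T; 21:G/C; 22:A/T; 24:C/T.
p = 7/33 = 0.212121.
d = −0.75 · ln(1 − (4/3)·0.212121) = −0.75 · ln(0.717172) = −0.75 · (-0.332440) = 0.2493.

0.2493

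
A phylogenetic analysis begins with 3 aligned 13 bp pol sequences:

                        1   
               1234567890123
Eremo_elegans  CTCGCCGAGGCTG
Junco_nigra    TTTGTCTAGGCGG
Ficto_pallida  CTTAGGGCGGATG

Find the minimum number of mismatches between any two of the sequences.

Pairwise Hamming distances:
  Eremo_elegans vs Junco_nigra: 5
  Eremo_elegans vs Ficto_pallida: 6
  Junco_nigra vs Ficto_pallida: 8
The smallest is 5, between Eremo_elegans and Junco_nigra.

5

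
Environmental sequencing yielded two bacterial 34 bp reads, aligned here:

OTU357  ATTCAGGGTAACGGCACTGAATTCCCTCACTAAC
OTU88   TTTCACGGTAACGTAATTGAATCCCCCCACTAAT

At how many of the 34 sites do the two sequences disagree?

8

Mismatches occur at site 1 (A→T), site 6 (G→C), site 14 (G→T), site 15 (C→A), site 17 (C→T), site 23 (T→C), site 27 (T→C), site 34 (C→T).
That gives 8 mismatches out of 34 aligned sites, so the Hamming distance is 8.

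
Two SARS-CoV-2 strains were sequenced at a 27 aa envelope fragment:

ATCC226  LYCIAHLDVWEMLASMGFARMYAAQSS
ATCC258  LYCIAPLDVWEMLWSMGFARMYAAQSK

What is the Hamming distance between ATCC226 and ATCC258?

Differing sites — 6:H/P; 14:A/W; 27:S/K.
That gives 3 mismatches out of 27 aligned sites, so the Hamming distance is 3.

3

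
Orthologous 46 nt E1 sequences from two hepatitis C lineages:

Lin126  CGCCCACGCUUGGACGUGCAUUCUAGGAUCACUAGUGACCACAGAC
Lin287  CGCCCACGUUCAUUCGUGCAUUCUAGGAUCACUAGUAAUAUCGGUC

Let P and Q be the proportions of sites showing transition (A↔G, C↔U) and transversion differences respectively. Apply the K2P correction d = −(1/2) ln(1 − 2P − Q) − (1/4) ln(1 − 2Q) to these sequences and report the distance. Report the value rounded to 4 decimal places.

0.2920

Differing sites — 9:C/U (Ti); 11:U/C (Ti); 12:G/A (Ti); 13:G/U (Tv); 14:A/U (Tv); 37:G/A (Ti); 39:C/U (Ti); 40:C/A (Tv); 41:A/U (Tv); 43:A/G (Ti); 45:A/U (Tv).
Of the 11 differences, 6 transitions and 5 transversions over 46 sites: P = 6/46 = 0.130435, Q = 5/46 = 0.108696.
d = −0.5·ln(0.630434) − 0.25·ln(0.782608) = −0.5·(-0.461347) − 0.25·(-0.245123) = 0.2920.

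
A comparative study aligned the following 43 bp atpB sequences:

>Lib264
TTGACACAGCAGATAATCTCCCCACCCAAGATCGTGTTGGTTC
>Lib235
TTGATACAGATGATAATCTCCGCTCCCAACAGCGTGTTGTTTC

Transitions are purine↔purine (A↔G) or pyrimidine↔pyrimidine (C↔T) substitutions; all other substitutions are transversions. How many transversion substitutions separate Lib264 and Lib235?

Mismatches occur at site 5 (C/T, transition), site 10 (C/A, transversion), site 11 (A/T, transversion), site 22 (C/G, transversion), site 24 (A/T, transversion), site 30 (G/C, transversion), site 32 (T/G, transversion), site 40 (G/T, transversion).
Of the 8 differences, 1 transition and 7 transversions, so the answer is 7.

7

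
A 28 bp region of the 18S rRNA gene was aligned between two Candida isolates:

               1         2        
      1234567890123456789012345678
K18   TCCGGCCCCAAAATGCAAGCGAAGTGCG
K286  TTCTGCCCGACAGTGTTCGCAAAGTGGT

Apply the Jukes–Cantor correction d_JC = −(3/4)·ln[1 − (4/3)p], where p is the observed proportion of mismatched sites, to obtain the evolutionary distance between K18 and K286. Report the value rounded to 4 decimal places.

Differing sites — 2:C/T; 4:G/T; 9:C/G; 11:A/C; 13:A/G; 16:C/T; 17:A/T; 18:A/C; 21:G/A; 27:C/G; 28:G/T.
p = 11/28 = 0.392857.
d = −0.75 · ln(1 − (4/3)·0.392857) = −0.75 · ln(0.476191) = −0.75 · (-0.741936) = 0.5565.

0.5565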